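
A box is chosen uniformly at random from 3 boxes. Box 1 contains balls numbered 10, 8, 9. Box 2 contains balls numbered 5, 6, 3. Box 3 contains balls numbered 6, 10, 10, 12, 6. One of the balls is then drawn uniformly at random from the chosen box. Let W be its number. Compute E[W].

337/45

E[W | box 1] = (10+8+9)/3 = 9.
E[W | box 2] = (5+6+3)/3 = 14/3.
E[W | box 3] = (6+10+10+12+6)/5 = 44/5.
E[W] = (1/3)·(9) + (1/3)·(14/3) + (1/3)·(44/5) = 337/45.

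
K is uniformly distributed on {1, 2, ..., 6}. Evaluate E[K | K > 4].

11/2

Given K > 4, K is equally likely to be any of {5, 6}.
E[K | K > 4] = (5 + 6) / 2 = 11/2.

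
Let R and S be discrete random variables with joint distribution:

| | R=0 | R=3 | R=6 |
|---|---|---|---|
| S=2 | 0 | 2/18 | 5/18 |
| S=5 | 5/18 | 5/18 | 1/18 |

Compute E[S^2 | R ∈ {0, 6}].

P(R ∈ {0, 6}) = 11/18.
Σ S^2·P over the event = 25·(5/18) + 4·(5/18) + 25·(1/18) = 85/9.
E[S^2 | R ∈ {0, 6}] = (85/9) / (11/18) = 170/11.

170/11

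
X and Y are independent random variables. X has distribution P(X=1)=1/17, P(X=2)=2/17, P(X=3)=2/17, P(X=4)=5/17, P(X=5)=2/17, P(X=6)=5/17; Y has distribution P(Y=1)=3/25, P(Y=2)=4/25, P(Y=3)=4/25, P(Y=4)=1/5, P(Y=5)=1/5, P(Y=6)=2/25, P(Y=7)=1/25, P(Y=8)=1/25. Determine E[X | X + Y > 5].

1613/358

P(X + Y > 5) = 358/425.
Summing X·P(x,y) over outcomes with X + Y > 5 gives 1613/425.
E[X | X + Y > 5] = (1613/425) / (358/425) = 1613/358.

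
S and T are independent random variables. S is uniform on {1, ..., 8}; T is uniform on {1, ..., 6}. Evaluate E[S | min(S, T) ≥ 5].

13/2

P(min(S, T) ≥ 5) = 1/6.
Summing S·P(x,y) over outcomes with min(S, T) ≥ 5 gives 13/12.
E[S | min(S, T) ≥ 5] = (13/12) / (1/6) = 13/2.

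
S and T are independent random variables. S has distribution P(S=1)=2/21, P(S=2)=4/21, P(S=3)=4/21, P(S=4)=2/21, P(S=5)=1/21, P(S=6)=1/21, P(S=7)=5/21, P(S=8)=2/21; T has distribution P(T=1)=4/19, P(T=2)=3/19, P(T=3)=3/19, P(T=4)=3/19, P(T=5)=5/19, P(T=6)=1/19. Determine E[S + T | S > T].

P(S > T) = 4/7.
Summing (S+T)·P(x,y) over outcomes with S > T gives 93/19.
E[S + T | S > T] = (93/19) / (4/7) = 651/76.

651/76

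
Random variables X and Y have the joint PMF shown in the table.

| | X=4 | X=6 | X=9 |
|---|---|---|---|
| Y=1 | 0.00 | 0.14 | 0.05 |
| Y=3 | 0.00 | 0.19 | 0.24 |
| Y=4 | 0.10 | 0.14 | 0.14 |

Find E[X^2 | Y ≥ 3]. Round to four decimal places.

P(Y ≥ 3) = 0.81.
Summing X^2·P(X=x,Y=y) over the conditioning event gives 44.26.
E[X^2 | Y ≥ 3] = (44.26) / (0.81) = 54.6420.

54.6420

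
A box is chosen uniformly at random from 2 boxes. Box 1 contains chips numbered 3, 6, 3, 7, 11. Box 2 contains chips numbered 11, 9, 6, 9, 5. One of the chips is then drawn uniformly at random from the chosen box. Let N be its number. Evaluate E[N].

7

E[N | box 1] = (3+6+3+7+11)/5 = 6.
E[N | box 2] = (11+9+6+9+5)/5 = 8.
E[N] = (1/2)·(6) + (1/2)·(8) = 7.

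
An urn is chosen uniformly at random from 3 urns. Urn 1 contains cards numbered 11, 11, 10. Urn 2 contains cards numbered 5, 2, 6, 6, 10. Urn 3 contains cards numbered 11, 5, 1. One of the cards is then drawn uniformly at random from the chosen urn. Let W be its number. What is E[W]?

E[W | urn 1] = (11+11+10)/3 = 32/3.
E[W | urn 2] = (5+2+6+6+10)/5 = 29/5.
E[W | urn 3] = (11+5+1)/3 = 17/3.
E[W] = (1/3)·(32/3) + (1/3)·(29/5) + (1/3)·(17/3) = 332/45.

332/45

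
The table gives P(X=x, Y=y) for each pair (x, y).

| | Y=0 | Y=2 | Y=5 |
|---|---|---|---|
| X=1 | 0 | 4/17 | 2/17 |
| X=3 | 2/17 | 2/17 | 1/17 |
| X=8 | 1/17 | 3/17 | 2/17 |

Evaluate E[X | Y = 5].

21/5

P(Y = 5) = 5/17.
Σ X·P over the event = 1·(2/17) + 3·(1/17) + 8·(2/17) = 21/17.
E[X | Y = 5] = (21/17) / (5/17) = 21/5.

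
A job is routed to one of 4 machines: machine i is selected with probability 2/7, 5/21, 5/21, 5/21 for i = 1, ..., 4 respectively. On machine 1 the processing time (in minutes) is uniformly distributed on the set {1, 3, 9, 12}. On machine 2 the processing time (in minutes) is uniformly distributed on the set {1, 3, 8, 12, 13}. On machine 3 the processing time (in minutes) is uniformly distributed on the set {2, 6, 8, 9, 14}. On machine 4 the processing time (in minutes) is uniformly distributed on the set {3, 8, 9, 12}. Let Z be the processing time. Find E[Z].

E[Z | machine 1] = (1+3+9+12)/4 = 25/4.
E[Z | machine 2] = (1+3+8+12+13)/5 = 37/5.
E[Z | machine 3] = (2+6+8+9+14)/5 = 39/5.
E[Z | machine 4] = (3+8+9+12)/4 = 8.
E[Z] = (2/7)·(25/4) + (5/21)·(37/5) + (5/21)·(39/5) + (5/21)·(8) = 307/42.

307/42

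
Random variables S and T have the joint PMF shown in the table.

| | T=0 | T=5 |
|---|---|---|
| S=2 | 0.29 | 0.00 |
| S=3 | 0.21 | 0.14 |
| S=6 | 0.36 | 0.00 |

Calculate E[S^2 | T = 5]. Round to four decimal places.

9.0000

P(T = 5) = 0.14.
Σ S^2·P over the event = 9·(0.14) = 1.26.
E[S^2 | T = 5] = (1.26) / (0.14) = 9.0000.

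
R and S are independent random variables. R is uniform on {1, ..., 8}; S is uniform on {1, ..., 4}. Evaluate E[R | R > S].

P(R > S) = 11/16.
Summing R·P(x,y) over outcomes with R > S gives 31/8.
E[R | R > S] = (31/8) / (11/16) = 62/11.

62/11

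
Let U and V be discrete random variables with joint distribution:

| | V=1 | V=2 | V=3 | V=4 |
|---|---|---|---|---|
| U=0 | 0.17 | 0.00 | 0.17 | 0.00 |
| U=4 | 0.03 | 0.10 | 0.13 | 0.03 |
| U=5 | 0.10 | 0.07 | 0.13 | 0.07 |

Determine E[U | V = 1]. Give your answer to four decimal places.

P(V = 1) = 0.30.
Summing U·P(U=x,V=y) over the conditioning event gives 0.62.
E[U | V = 1] = (0.62) / (0.30) = 2.0667.

2.0667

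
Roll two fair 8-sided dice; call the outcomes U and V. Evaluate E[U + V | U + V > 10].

38/3

P(U + V > 10) = 21/64.
Summing (U+V)·P(x,y) over outcomes with U + V > 10 gives 133/32.
E[U + V | U + V > 10] = (133/32) / (21/64) = 38/3.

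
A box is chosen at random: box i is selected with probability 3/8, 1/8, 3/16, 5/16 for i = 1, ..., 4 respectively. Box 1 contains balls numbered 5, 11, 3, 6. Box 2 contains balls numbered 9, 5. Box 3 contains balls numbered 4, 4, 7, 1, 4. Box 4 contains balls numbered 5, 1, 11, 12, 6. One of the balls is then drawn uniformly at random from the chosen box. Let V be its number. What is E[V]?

197/32

E[V | box 1] = (5+11+3+6)/4 = 25/4.
E[V | box 2] = (9+5)/2 = 7.
E[V | box 3] = (4+4+7+1+4)/5 = 4.
E[V | box 4] = (5+1+11+12+6)/5 = 7.
E[V] = (3/8)·(25/4) + (1/8)·(7) + (3/16)·(4) + (5/16)·(7) = 197/32.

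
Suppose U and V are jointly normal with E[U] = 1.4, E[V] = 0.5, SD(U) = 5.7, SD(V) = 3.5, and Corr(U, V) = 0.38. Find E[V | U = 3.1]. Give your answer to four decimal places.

For a bivariate normal, E[V | U=x] = μ_V + ρ·(σ_V/σ_U)·(x − μ_U).
E[V | U=3.1] = 0.5 + (0.38)·(3.5/5.7)·(3.1 − (1.4)) = 0.5 + (0.23333)·(1.7) = 0.8967.

0.8967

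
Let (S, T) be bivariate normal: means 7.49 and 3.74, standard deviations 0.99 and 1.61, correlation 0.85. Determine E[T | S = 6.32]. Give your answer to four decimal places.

E[T | S=x] = μ_T + ρ(σ_T/σ_S)(x − μ_S) for jointly normal variables.
E[T | S=6.32] = 3.74 + (0.85)·(1.61/0.99)·(6.32 − (7.49)) = 3.74 + (1.3823)·(-1.17) = 2.1227.

2.1227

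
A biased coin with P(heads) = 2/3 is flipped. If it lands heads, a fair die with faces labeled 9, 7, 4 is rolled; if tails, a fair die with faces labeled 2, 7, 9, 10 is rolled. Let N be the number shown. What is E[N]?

E[N | heads] = (9+7+4)/3 = 20/3.
E[N | tails] = (2+7+9+10)/4 = 7.
E[N] = (2/3)·(20/3) + (1/3)·(7) = 61/9.

61/9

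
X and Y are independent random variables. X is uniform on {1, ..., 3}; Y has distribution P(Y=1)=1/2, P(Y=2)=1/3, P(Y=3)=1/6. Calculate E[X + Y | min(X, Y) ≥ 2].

P(min(X, Y) ≥ 2) = 1/3.
Summing (X+Y)·P(x,y) over outcomes with min(X, Y) ≥ 2 gives 29/18.
E[X + Y | min(X, Y) ≥ 2] = (29/18) / (1/3) = 29/6.

29/6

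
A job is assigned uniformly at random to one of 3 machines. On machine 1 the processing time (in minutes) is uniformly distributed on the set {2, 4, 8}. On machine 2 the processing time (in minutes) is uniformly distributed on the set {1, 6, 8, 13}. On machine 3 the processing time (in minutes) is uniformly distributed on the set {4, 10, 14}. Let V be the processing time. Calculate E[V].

7

E[V | machine 1] = (2+4+8)/3 = 14/3.
E[V | machine 2] = (1+6+8+13)/4 = 7.
E[V | machine 3] = (4+10+14)/3 = 28/3.
By the law of total expectation,
E[V] = (1/3)·(14/3) + (1/3)·(7) + (1/3)·(28/3) = 7.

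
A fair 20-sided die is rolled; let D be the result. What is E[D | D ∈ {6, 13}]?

P(D ∈ {6, 13}) = 1/10.
Σ over the event: 6·1/20 + 13·1/20 = 19/20.
E[D | D ∈ {6, 13}] = (19/20) / (1/10) = 19/2.

19/2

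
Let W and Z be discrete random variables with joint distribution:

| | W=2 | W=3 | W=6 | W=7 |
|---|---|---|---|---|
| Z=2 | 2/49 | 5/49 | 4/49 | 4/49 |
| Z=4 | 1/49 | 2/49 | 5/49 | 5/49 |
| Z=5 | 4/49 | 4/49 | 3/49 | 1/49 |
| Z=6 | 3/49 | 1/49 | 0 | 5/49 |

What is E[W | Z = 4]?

73/13

P(Z = 4) = 13/49.
Σ W·P over the event = 2·(1/49) + 3·(2/49) + 6·(5/49) + 7·(5/49) = 73/49.
E[W | Z = 4] = (73/49) / (13/49) = 73/13.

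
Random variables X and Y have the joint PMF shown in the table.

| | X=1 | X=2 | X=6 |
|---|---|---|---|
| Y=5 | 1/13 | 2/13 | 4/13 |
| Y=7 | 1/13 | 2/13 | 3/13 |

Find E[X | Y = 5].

P(Y = 5) = 7/13.
Σ X·P over the event = 1·(1/13) + 2·(2/13) + 6·(4/13) = 29/13.
E[X | Y = 5] = (29/13) / (7/13) = 29/7.

29/7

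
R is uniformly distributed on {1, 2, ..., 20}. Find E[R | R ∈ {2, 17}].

19/2

P(R ∈ {2, 17}) = 1/10.
Σ over the event: 2·1/20 + 17·1/20 = 19/20.
E[R | R ∈ {2, 17}] = (19/20) / (1/10) = 19/2.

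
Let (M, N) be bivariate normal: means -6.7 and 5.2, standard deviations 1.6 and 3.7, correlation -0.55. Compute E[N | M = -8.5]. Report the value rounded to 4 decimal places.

E[N | M=x] = μ_N + ρ(σ_N/σ_M)(x − μ_M) for jointly normal variables.
E[N | M=-8.5] = 5.2 + (-0.55)·(3.7/1.6)·(-8.5 − (-6.7)) = 5.2 + (-1.2719)·(-1.8) = 7.4894.

7.4894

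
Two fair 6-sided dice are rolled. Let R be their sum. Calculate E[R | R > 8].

10

P(R > 8) = 5/18.
Σ over the event: 9·1/9 + 10·1/12 + 11·1/18 + 12·1/36 = 25/9.
E[R | R > 8] = (25/9) / (5/18) = 10.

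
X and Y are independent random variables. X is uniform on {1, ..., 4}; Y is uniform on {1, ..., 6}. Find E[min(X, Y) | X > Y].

Outcomes with X > Y: (2,1), (3,1), (3,2), (4,1), (4,2), (4,3), each with probability 1/24.
E[min(X, Y) | X > Y] = (1 + 1 + 2 + 1 + 2 + 3) / 6 = 5/3.

5/3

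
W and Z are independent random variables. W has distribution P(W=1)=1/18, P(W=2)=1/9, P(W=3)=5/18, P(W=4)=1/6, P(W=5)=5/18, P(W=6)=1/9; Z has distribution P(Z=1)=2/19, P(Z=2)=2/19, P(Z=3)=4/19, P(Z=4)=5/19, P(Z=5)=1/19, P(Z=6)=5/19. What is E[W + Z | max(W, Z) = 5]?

652/81

P(max(W, Z) = 5) = 9/38.
Summing (W+Z)·P(x,y) over outcomes with max(W, Z) = 5 gives 326/171.
E[W + Z | max(W, Z) = 5] = (326/171) / (9/38) = 652/81.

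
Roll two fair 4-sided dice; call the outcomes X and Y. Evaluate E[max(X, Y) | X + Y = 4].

8/3

P(X + Y = 4) = 3/16.
Summing max(X,Y)·P(x,y) over outcomes with X + Y = 4 gives 1/2.
E[max(X, Y) | X + Y = 4] = (1/2) / (3/16) = 8/3.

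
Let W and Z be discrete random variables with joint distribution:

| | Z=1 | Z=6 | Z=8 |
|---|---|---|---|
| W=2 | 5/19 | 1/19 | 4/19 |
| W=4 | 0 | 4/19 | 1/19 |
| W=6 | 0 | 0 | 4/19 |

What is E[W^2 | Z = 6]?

68/5

P(Z = 6) = 5/19.
Σ W^2·P over the event = 4·(1/19) + 16·(4/19) = 68/19.
E[W^2 | Z = 6] = (68/19) / (5/19) = 68/5.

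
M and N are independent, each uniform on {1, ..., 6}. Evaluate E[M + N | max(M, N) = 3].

24/5

Outcomes with max(M, N) = 3: (1,3), (2,3), (3,1), (3,2), (3,3), each with probability 1/36.
E[M + N | max(M, N) = 3] = (4 + 5 + 4 + 5 + 6) / 5 = 24/5.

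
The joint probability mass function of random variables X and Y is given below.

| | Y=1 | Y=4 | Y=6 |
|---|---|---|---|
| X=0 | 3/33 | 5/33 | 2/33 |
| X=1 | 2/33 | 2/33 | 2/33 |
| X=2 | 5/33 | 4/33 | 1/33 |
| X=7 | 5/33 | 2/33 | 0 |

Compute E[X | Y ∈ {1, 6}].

P(Y ∈ {1, 6}) = 20/33.
Σ X·P over the event = 0·(3/33) + 0·(2/33) + 1·(2/33) + 1·(2/33) + 2·(5/33) + 2·(1/33) + 7·(5/33) = 17/11.
E[X | Y ∈ {1, 6}] = (17/11) / (20/33) = 51/20.

51/20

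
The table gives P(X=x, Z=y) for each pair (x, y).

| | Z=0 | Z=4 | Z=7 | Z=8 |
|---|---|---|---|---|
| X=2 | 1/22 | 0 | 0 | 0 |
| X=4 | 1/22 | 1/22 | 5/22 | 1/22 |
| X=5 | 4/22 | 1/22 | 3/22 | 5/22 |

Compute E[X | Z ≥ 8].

P(Z ≥ 8) = 3/11.
Σ X·P over the event = 4·(1/22) + 5·(5/22) = 29/22.
E[X | Z ≥ 8] = (29/22) / (3/11) = 29/6.

29/6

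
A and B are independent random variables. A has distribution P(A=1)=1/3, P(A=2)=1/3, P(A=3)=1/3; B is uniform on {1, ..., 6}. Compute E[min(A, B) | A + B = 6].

P(A + B = 6) = 1/6.
Summing min(A,B)·P(x,y) over outcomes with A + B = 6 gives 1/3.
E[min(A, B) | A + B = 6] = (1/3) / (1/6) = 2.

2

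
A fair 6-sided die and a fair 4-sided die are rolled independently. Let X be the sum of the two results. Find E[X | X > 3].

136/21

P(X > 3) = 7/8.
Σ over the event: 4·1/8 + 5·1/6 + 6·1/6 + 7·1/6 + 8·1/8 + 9·1/12 + 10·1/24 = 17/3.
E[X | X > 3] = (17/3) / (7/8) = 136/21.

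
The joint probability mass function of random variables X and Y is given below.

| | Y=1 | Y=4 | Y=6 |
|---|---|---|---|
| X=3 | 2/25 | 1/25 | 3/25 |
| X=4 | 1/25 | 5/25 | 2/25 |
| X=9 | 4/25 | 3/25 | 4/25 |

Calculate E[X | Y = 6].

53/9

P(Y = 6) = 9/25.
Σ X·P over the event = 3·(3/25) + 4·(2/25) + 9·(4/25) = 53/25.
E[X | Y = 6] = (53/25) / (9/25) = 53/9.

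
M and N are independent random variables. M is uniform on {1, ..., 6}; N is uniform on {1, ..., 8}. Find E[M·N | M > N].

P(M > N) = 5/16.
Summing MN·P(x,y) over outcomes with M > N gives 175/48.
E[M·N | M > N] = (175/48) / (5/16) = 35/3.

35/3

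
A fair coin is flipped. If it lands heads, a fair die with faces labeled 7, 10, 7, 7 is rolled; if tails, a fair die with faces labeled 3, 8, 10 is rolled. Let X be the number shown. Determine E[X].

E[X | heads] = (7+10+7+7)/4 = 31/4.
E[X | tails] = (3+8+10)/3 = 7.
E[X] = (1/2)·(31/4) + (1/2)·(7) = 59/8.

59/8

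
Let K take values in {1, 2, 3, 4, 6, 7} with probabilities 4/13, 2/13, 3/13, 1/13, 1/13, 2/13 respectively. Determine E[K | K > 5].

20/3

P(K > 5) = 3/13.
Σ over the event: 6·1/13 + 7·2/13 = 20/13.
E[K | K > 5] = (20/13) / (3/13) = 20/3.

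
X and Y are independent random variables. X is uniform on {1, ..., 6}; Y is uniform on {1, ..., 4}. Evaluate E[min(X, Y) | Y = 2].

11/6

Outcomes with Y = 2: (1,2), (2,2), (3,2), (4,2), (5,2), (6,2), each with probability 1/24.
E[min(X, Y) | Y = 2] = (1 + 2 + 2 + 2 + 2 + 2) / 6 = 11/6.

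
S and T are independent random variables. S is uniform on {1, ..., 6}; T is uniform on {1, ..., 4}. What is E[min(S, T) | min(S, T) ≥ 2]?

41/15

P(min(S, T) ≥ 2) = 5/8.
Summing min(S,T)·P(x,y) over outcomes with min(S, T) ≥ 2 gives 41/24.
E[min(S, T) | min(S, T) ≥ 2] = (41/24) / (5/8) = 41/15.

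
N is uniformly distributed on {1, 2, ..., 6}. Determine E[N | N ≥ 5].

11/2

Given N ≥ 5, N is equally likely to be any of {5, 6}.
E[N | N ≥ 5] = (5 + 6) / 2 = 11/2.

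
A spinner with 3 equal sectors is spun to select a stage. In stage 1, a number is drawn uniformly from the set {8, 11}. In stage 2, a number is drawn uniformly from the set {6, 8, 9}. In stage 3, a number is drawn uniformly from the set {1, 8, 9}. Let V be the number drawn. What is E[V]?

E[V | stage 1] = (8+11)/2 = 19/2.
E[V | stage 2] = (6+8+9)/3 = 23/3.
E[V | stage 3] = (1+8+9)/3 = 6.
By the law of total expectation,
E[V] = (1/3)·(19/2) + (1/3)·(23/3) + (1/3)·(6) = 139/18.

139/18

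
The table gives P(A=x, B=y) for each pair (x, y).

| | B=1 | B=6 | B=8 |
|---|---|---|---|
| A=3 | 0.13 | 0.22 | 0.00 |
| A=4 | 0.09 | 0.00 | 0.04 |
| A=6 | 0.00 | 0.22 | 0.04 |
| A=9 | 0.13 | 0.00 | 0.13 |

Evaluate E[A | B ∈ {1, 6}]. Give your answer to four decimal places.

P(B ∈ {1, 6}) = 0.79.
Σ A·P over the event = 3·(0.13) + 3·(0.22) + 4·(0.09) + 6·(0.22) + 9·(0.13) = 3.90.
E[A | B ∈ {1, 6}] = (3.90) / (0.79) = 4.9367.

4.9367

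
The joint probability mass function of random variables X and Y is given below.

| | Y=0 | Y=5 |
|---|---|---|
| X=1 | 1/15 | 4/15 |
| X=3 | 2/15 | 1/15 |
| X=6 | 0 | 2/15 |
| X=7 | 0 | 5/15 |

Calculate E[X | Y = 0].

P(Y = 0) = 1/5.
Summing X·P(X=x,Y=y) over the conditioning event gives 7/15.
E[X | Y = 0] = (7/15) / (1/5) = 7/3.

7/3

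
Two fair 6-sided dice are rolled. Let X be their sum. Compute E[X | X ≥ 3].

P(X ≥ 3) = 35/36.
E[X | X ≥ 3] = (125/18) / (35/36) = 50/7.

50/7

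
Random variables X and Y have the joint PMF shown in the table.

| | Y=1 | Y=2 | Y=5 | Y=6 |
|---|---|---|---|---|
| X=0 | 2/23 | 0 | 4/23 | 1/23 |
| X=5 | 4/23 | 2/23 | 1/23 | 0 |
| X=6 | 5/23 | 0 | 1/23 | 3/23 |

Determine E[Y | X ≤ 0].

4

P(X ≤ 0) = 7/23.
Summing Y·P(X=x,Y=y) over the conditioning event gives 28/23.
E[Y | X ≤ 0] = (28/23) / (7/23) = 4.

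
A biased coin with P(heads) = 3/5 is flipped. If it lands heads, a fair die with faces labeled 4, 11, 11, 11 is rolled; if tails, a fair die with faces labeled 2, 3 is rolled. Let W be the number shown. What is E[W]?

E[W | heads] = (4+11+11+11)/4 = 37/4.
E[W | tails] = (2+3)/2 = 5/2.
E[W] = (3/5)·(37/4) + (2/5)·(5/2) = 131/20.

131/20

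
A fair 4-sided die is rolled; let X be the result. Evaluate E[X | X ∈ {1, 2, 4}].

P(X ∈ {1, 2, 4}) = 3/4.
Σ over the event: 1·1/4 + 2·1/4 + 4·1/4 = 7/4.
E[X | X ∈ {1, 2, 4}] = (7/4) / (3/4) = 7/3.

7/3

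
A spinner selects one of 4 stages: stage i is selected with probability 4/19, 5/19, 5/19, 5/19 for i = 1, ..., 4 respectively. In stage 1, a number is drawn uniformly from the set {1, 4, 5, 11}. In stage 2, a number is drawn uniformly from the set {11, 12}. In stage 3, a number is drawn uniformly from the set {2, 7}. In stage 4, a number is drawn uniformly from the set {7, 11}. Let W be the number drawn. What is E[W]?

E[W | stage 1] = (1+4+5+11)/4 = 21/4.
E[W | stage 2] = (11+12)/2 = 23/2.
E[W | stage 3] = (2+7)/2 = 9/2.
E[W | stage 4] = (7+11)/2 = 9.
By the law of total expectation,
E[W] = (4/19)·(21/4) + (5/19)·(23/2) + (5/19)·(9/2) + (5/19)·(9) = 146/19.

146/19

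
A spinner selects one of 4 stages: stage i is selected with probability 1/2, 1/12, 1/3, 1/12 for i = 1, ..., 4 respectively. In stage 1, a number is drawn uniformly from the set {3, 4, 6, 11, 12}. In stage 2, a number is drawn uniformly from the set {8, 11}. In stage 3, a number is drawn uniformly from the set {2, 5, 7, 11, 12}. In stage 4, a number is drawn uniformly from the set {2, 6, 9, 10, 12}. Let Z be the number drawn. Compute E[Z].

E[Z | stage 1] = (3+4+6+11+12)/5 = 36/5.
E[Z | stage 2] = (8+11)/2 = 19/2.
E[Z | stage 3] = (2+5+7+11+12)/5 = 37/5.
E[Z | stage 4] = (2+6+9+10+12)/5 = 39/5.
By the law of total expectation,
E[Z] = (1/2)·(36/5) + (1/12)·(19/2) + (1/3)·(37/5) + (1/12)·(39/5) = 901/120.

901/120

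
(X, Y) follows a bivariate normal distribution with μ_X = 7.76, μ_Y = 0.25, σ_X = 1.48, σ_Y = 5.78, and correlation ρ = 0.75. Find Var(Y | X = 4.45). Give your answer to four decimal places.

For a bivariate normal, Var(Y | X=x) = σ_Y²(1 − ρ²).
Var(Y | X=4.45) = (5.78)²·(1 − (0.75)²) = 33.4084·0.4375 = 14.6162.

14.6162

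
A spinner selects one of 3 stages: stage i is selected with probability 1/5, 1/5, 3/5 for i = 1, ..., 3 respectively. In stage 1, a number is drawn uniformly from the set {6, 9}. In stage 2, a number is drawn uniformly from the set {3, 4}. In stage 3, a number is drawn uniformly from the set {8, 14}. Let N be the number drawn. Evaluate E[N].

E[N | stage 1] = (6+9)/2 = 15/2.
E[N | stage 2] = (3+4)/2 = 7/2.
E[N | stage 3] = (8+14)/2 = 11.
E[N] = (1/5)·(15/2) + (1/5)·(7/2) + (3/5)·(11) = 44/5.

44/5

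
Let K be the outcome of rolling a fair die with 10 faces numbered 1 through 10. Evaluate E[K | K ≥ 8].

9

Given K ≥ 8, K is equally likely to be any of {8, 9, 10}.
E[K | K ≥ 8] = (8 + 9 + 10) / 3 = 9.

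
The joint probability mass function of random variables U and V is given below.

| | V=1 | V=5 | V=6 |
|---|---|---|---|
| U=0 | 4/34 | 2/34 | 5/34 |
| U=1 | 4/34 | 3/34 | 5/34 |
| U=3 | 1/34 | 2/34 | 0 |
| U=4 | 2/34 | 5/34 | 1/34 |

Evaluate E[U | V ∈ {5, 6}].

38/23

P(V ∈ {5, 6}) = 23/34.
Σ U·P over the event = 0·(2/34) + 0·(5/34) + 1·(3/34) + 1·(5/34) + 3·(2/34) + 4·(5/34) + 4·(1/34) = 19/17.
E[U | V ∈ {5, 6}] = (19/17) / (23/34) = 38/23.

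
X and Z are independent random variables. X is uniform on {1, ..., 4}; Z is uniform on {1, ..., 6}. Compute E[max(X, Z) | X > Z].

10/3

P(X > Z) = 1/4.
Summing max(X,Z)·P(x,y) over outcomes with X > Z gives 5/6.
E[max(X, Z) | X > Z] = (5/6) / (1/4) = 10/3.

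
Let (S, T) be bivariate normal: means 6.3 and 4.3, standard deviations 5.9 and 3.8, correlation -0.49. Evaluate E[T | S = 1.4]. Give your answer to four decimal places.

5.8464

For a bivariate normal, E[T | S=x] = μ_T + ρ·(σ_T/σ_S)·(x − μ_S).
E[T | S=1.4] = 4.3 + (-0.49)·(3.8/5.9)·(1.4 − (6.3)) = 4.3 + (-0.31559)·(-4.9) = 5.8464.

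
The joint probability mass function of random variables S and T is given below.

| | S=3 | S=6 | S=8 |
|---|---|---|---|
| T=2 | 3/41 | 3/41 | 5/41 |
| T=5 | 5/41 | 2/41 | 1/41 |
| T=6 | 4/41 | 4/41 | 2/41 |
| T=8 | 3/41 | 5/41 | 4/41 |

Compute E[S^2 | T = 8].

P(T = 8) = 12/41.
Σ S^2·P over the event = 9·(3/41) + 36·(5/41) + 64·(4/41) = 463/41.
E[S^2 | T = 8] = (463/41) / (12/41) = 463/12.

463/12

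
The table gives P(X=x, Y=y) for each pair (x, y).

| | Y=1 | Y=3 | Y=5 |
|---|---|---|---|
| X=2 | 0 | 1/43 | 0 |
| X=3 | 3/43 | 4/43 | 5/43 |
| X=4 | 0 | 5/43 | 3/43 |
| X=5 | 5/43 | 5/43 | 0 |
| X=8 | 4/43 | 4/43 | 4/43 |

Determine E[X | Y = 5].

P(Y = 5) = 12/43.
Σ X·P over the event = 3·(5/43) + 4·(3/43) + 8·(4/43) = 59/43.
E[X | Y = 5] = (59/43) / (12/43) = 59/12.

59/12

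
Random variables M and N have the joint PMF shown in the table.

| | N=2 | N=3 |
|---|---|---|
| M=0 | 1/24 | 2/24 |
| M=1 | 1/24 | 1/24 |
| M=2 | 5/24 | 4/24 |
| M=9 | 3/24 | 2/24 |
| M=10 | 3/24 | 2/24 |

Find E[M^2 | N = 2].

P(N = 2) = 13/24.
Σ M^2·P over the event = 0·(1/24) + 1·(1/24) + 4·(5/24) + 81·(3/24) + 100·(3/24) = 47/2.
E[M^2 | N = 2] = (47/2) / (13/24) = 564/13.

564/13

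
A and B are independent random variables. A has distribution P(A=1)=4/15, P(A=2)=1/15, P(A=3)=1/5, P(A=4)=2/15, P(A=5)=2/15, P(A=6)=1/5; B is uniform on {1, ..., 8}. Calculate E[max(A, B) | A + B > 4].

P(A + B > 4) = 103/120.
Summing max(A,B)·P(x,y) over outcomes with A + B > 4 gives 59/12.
E[max(A, B) | A + B > 4] = (59/12) / (103/120) = 590/103.

590/103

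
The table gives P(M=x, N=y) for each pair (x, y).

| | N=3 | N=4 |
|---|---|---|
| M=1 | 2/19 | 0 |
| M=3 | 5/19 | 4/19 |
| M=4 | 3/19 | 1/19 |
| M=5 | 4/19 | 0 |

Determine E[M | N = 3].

7/2

P(N = 3) = 14/19.
Σ M·P over the event = 1·(2/19) + 3·(5/19) + 4·(3/19) + 5·(4/19) = 49/19.
E[M | N = 3] = (49/19) / (14/19) = 7/2.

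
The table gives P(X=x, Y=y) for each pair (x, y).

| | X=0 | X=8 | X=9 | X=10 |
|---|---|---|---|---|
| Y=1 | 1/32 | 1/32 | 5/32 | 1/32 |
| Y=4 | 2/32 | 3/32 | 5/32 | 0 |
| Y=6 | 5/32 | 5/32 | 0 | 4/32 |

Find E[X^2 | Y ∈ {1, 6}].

1289/22

P(Y ∈ {1, 6}) = 11/16.
Σ X^2·P over the event = 0·(1/32) + 0·(5/32) + 64·(1/32) + 64·(5/32) + 81·(5/32) + 100·(1/32) + 100·(4/32) = 1289/32.
E[X^2 | Y ∈ {1, 6}] = (1289/32) / (11/16) = 1289/22.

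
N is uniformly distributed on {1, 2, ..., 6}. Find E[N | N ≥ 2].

Given N ≥ 2, N is equally likely to be any of {2, 3, 4, 5, 6}.
E[N | N ≥ 2] = (2 + 3 + 4 + 5 + 6) / 5 = 4.

4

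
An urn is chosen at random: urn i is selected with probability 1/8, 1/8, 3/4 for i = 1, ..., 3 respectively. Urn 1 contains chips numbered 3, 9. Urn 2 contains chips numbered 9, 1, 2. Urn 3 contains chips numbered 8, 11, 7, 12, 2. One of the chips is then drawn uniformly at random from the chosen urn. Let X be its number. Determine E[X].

29/4

E[X | urn 1] = (3+9)/2 = 6.
E[X | urn 2] = (9+1+2)/3 = 4.
E[X | urn 3] = (8+11+7+12+2)/5 = 8.
E[X] = (1/8)·(6) + (1/8)·(4) + (3/4)·(8) = 29/4.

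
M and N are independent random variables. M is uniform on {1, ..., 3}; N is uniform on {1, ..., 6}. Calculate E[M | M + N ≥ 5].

P(M + N ≥ 5) = 2/3.
Summing M·P(x,y) over outcomes with M + N ≥ 5 gives 13/9.
E[M | M + N ≥ 5] = (13/9) / (2/3) = 13/6.

13/6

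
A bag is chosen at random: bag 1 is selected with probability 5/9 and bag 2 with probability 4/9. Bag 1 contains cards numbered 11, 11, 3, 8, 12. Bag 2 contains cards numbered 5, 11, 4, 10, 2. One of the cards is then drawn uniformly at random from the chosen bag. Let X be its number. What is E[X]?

E[X | bag 1] = (11+11+3+8+12)/5 = 9.
E[X | bag 2] = (5+11+4+10+2)/5 = 32/5.
E[X] = (5/9)·(9) + (4/9)·(32/5) = 353/45.

353/45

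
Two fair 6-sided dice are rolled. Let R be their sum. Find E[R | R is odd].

P(R is odd) = 1/2.
Σ over the event: 3·1/18 + 5·1/9 + 7·1/6 + 9·1/9 + 11·1/18 = 7/2.
E[R | R is odd] = (7/2) / (1/2) = 7.

7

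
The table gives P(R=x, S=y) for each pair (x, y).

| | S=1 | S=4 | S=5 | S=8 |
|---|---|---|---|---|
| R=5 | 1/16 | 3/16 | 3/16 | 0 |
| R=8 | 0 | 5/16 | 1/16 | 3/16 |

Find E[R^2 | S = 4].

P(S = 4) = 1/2.
Σ R^2·P over the event = 25·(3/16) + 64·(5/16) = 395/16.
E[R^2 | S = 4] = (395/16) / (1/2) = 395/8.

395/8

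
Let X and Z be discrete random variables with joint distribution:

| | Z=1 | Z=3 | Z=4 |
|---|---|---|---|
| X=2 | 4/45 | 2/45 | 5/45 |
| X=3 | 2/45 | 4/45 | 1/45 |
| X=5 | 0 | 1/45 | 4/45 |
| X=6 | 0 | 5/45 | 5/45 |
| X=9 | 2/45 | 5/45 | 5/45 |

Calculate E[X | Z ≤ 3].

128/25

P(Z ≤ 3) = 5/9.
Summing X·P(X=x,Z=y) over the conditioning event gives 128/45.
E[X | Z ≤ 3] = (128/45) / (5/9) = 128/25.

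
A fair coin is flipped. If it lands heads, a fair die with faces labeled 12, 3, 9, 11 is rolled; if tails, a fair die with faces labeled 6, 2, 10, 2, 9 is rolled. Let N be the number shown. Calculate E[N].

E[N | heads] = (12+3+9+11)/4 = 35/4.
E[N | tails] = (6+2+10+2+9)/5 = 29/5.
By the law of total expectation,
E[N] = (1/2)·(35/4) + (1/2)·(29/5) = 291/40.

291/40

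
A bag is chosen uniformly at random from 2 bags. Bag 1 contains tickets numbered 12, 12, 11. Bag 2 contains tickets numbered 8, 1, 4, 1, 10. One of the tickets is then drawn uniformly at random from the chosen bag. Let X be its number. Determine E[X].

E[X | bag 1] = (12+12+11)/3 = 35/3.
E[X | bag 2] = (8+1+4+1+10)/5 = 24/5.
By the law of total expectation,
E[X] = (1/2)·(35/3) + (1/2)·(24/5) = 247/30.

247/30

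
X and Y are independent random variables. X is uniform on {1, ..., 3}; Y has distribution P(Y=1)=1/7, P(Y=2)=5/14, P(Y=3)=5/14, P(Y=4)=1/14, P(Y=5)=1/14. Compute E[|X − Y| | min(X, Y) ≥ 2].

3/4

P(min(X, Y) ≥ 2) = 4/7.
Summing |X−Y|·P(x,y) over outcomes with min(X, Y) ≥ 2 gives 3/7.
E[|X − Y| | min(X, Y) ≥ 2] = (3/7) / (4/7) = 3/4.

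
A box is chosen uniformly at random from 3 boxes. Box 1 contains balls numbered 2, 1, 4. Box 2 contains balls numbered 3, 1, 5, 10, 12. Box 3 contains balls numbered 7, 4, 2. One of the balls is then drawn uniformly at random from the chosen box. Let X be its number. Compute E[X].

193/45

E[X | box 1] = (2+1+4)/3 = 7/3.
E[X | box 2] = (3+1+5+10+12)/5 = 31/5.
E[X | box 3] = (7+4+2)/3 = 13/3.
E[X] = (1/3)·(7/3) + (1/3)·(31/5) + (1/3)·(13/3) = 193/45.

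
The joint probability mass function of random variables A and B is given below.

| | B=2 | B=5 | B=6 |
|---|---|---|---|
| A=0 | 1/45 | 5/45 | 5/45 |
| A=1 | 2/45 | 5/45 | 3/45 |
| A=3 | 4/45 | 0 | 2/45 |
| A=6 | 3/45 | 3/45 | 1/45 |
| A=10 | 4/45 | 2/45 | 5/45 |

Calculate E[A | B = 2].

P(B = 2) = 14/45.
Σ A·P over the event = 0·(1/45) + 1·(2/45) + 3·(4/45) + 6·(3/45) + 10·(4/45) = 8/5.
E[A | B = 2] = (8/5) / (14/45) = 36/7.

36/7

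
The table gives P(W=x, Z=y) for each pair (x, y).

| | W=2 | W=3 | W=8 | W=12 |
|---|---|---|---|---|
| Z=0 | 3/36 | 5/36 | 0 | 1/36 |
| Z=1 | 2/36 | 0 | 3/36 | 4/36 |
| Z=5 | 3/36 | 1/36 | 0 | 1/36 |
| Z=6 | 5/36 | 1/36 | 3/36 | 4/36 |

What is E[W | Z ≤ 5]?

130/23

P(Z ≤ 5) = 23/36.
Summing W·P(W=x,Z=y) over the conditioning event gives 65/18.
E[W | Z ≤ 5] = (65/18) / (23/36) = 130/23.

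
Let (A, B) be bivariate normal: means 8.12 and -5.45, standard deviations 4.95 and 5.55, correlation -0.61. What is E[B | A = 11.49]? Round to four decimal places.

-7.7549

E[B | A=x] = μ_B + ρ(σ_B/σ_A)(x − μ_A) for jointly normal variables.
E[B | A=11.49] = -5.45 + (-0.61)·(5.55/4.95)·(11.49 − (8.12)) = -5.45 + (-0.68394)·(3.37) = -7.7549.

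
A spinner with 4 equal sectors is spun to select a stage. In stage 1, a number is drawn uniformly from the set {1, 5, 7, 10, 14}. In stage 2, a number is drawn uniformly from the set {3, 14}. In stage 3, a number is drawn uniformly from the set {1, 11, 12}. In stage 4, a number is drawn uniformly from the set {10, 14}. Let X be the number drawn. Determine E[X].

359/40

E[X | stage 1] = (1+5+7+10+14)/5 = 37/5.
E[X | stage 2] = (3+14)/2 = 17/2.
E[X | stage 3] = (1+11+12)/3 = 8.
E[X | stage 4] = (10+14)/2 = 12.
By the law of total expectation,
E[X] = (1/4)·(37/5) + (1/4)·(17/2) + (1/4)·(8) + (1/4)·(12) = 359/40.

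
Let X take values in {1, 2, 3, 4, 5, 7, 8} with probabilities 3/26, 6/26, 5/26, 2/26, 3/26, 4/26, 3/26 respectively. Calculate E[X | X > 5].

52/7

P(X > 5) = 7/26.
Σ over the event: 7·2/13 + 8·3/26 = 2.
E[X | X > 5] = (2) / (7/26) = 52/7.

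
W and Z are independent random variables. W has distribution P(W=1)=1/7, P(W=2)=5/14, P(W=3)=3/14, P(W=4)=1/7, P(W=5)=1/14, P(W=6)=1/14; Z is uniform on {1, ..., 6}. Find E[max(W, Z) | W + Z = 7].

P(W + Z = 7) = 1/6.
Summing max(W,Z)·P(x,y) over outcomes with W + Z = 7 gives 17/21.
E[max(W, Z) | W + Z = 7] = (17/21) / (1/6) = 34/7.

34/7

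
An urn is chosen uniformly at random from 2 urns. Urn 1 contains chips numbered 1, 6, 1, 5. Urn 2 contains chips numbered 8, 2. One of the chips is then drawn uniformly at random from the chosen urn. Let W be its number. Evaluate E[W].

E[W | urn 1] = (1+6+1+5)/4 = 13/4.
E[W | urn 2] = (8+2)/2 = 5.
E[W] = (1/2)·(13/4) + (1/2)·(5) = 33/8.

33/8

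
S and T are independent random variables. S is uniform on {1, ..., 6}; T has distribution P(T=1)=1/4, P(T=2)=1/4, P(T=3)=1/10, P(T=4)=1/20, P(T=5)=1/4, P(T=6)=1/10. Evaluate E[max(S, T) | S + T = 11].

P(S + T = 11) = 7/120.
Summing max(S,T)·P(x,y) over outcomes with S + T = 11 gives 7/20.
E[max(S, T) | S + T = 11] = (7/20) / (7/120) = 6.

6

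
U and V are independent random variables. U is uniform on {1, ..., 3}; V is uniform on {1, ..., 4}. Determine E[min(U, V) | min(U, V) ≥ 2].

Outcomes with min(U, V) ≥ 2: (2,2), (2,3), (2,4), (3,2), (3,3), (3,4), each with probability 1/12.
E[min(U, V) | min(U, V) ≥ 2] = (2 + 2 + 2 + 2 + 3 + 3) / 6 = 7/3.

7/3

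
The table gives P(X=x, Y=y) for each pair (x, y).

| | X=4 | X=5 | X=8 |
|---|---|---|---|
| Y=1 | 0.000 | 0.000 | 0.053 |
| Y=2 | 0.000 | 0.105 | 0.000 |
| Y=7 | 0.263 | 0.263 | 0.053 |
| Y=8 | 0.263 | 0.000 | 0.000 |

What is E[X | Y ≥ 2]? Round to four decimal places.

P(Y ≥ 2) = 0.947.
Σ X·P over the event = 4·(0.263) + 4·(0.263) + 5·(0.105) + 5·(0.263) + 8·(0.053) = 4.368.
E[X | Y ≥ 2] = (4.368) / (0.947) = 4.6125.

4.6125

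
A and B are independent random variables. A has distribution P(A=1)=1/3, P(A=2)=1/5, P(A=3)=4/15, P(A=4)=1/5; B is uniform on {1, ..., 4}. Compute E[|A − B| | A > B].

33/20

P(A > B) = 1/3.
Summing |A−B|·P(x,y) over outcomes with A > B gives 11/20.
E[|A − B| | A > B] = (11/20) / (1/3) = 33/20.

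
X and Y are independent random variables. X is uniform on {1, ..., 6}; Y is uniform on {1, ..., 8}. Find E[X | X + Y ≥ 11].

5

P(X + Y ≥ 11) = 5/24.
Summing X·P(x,y) over outcomes with X + Y ≥ 11 gives 25/24.
E[X | X + Y ≥ 11] = (25/24) / (5/24) = 5.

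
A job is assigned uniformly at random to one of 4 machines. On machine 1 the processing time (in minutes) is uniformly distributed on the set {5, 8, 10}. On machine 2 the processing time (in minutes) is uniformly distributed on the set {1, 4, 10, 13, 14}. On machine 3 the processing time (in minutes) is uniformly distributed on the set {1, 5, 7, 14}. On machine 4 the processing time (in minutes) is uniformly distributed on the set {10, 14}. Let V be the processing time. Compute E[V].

2089/240

E[V | machine 1] = (5+8+10)/3 = 23/3.
E[V | machine 2] = (1+4+10+13+14)/5 = 42/5.
E[V | machine 3] = (1+5+7+14)/4 = 27/4.
E[V | machine 4] = (10+14)/2 = 12.
By the law of total expectation,
E[V] = (1/4)·(23/3) + (1/4)·(42/5) + (1/4)·(27/4) + (1/4)·(12) = 2089/240.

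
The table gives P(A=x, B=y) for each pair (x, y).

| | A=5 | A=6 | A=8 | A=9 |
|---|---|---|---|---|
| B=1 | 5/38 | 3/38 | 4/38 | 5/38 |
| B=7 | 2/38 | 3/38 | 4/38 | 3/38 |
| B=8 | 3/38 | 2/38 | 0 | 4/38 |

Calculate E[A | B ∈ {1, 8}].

183/26

P(B ∈ {1, 8}) = 13/19.
Σ A·P over the event = 5·(5/38) + 5·(3/38) + 6·(3/38) + 6·(2/38) + 8·(4/38) + 9·(5/38) + 9·(4/38) = 183/38.
E[A | B ∈ {1, 8}] = (183/38) / (13/19) = 183/26.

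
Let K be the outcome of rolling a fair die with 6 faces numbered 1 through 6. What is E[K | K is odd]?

3

Given K is odd, K is equally likely to be any of {1, 3, 5}.
E[K | K is odd] = (1 + 3 + 5) / 3 = 3.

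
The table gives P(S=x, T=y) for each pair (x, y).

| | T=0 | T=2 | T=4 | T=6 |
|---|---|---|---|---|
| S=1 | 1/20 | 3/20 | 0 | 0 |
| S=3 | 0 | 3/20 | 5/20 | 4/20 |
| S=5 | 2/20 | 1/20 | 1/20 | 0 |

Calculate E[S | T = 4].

P(T = 4) = 3/10.
Σ S·P over the event = 3·(5/20) + 5·(1/20) = 1.
E[S | T = 4] = (1) / (3/10) = 10/3.

10/3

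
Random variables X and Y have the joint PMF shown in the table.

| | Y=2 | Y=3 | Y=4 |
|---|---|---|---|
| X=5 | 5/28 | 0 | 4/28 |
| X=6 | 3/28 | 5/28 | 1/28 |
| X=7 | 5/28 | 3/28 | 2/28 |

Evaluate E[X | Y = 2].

P(Y = 2) = 13/28.
Summing X·P(X=x,Y=y) over the conditioning event gives 39/14.
E[X | Y = 2] = (39/14) / (13/28) = 6.

6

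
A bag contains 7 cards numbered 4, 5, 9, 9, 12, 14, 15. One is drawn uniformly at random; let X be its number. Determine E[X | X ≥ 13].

29/2

P(X ≥ 13) = 2/7.
Σ over the event: 14·1/7 + 15·1/7 = 29/7.
E[X | X ≥ 13] = (29/7) / (2/7) = 29/2.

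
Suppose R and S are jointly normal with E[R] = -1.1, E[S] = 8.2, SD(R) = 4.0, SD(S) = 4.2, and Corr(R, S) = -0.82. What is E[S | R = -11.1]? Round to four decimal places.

The regression of S on R has slope ρ·σ_S/σ_R and passes through (μ_R, μ_S).
E[S | R=-11.1] = 8.2 + (-0.82)·(4.2/4.0)·(-11.1 − (-1.1)) = 8.2 + (-0.861)·(-10) = 16.8100.

16.8100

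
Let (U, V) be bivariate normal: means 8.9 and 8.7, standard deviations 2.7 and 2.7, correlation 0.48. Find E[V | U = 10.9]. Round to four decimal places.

E[V | U=x] = μ_V + ρ(σ_V/σ_U)(x − μ_U) for jointly normal variables.
E[V | U=10.9] = 8.7 + (0.48)·(2.7/2.7)·(10.9 − (8.9)) = 8.7 + (0.48)·(2) = 9.6600.

9.6600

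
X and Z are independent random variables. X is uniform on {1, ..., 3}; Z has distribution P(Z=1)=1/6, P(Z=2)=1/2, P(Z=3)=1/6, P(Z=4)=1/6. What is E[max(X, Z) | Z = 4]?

P(Z = 4) = 1/6.
Summing max(X,Z)·P(x,y) over outcomes with Z = 4 gives 2/3.
E[max(X, Z) | Z = 4] = (2/3) / (1/6) = 4.

4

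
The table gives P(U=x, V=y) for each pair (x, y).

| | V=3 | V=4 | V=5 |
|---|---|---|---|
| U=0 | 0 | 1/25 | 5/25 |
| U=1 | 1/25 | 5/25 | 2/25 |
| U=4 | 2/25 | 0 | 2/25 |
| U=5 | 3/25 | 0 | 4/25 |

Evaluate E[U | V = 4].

P(V = 4) = 6/25.
Summing U·P(U=x,V=y) over the conditioning event gives 1/5.
E[U | V = 4] = (1/5) / (6/25) = 5/6.

5/6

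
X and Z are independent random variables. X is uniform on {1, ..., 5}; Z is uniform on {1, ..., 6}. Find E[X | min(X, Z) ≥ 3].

P(min(X, Z) ≥ 3) = 2/5.
Summing X·P(x,y) over outcomes with min(X, Z) ≥ 3 gives 8/5.
E[X | min(X, Z) ≥ 3] = (8/5) / (2/5) = 4.

4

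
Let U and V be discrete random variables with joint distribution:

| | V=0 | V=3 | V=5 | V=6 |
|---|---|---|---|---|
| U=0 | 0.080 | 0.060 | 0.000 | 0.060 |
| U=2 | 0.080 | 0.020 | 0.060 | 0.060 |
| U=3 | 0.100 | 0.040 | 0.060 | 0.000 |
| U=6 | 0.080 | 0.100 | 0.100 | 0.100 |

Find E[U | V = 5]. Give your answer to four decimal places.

P(V = 5) = 0.220.
Σ U·P over the event = 2·(0.060) + 3·(0.060) + 6·(0.100) = 0.900.
E[U | V = 5] = (0.900) / (0.220) = 4.0909.

4.0909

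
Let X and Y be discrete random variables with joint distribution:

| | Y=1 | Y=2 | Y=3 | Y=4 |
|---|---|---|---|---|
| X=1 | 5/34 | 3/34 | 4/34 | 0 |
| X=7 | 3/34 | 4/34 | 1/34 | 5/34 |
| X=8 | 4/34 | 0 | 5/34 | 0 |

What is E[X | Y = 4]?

7

P(Y = 4) = 5/34.
Σ X·P over the event = 7·(5/34) = 35/34.
E[X | Y = 4] = (35/34) / (5/34) = 7.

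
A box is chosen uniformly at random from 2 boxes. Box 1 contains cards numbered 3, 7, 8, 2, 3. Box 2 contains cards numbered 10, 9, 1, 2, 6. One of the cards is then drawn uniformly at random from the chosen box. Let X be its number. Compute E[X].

E[X | box 1] = (3+7+8+2+3)/5 = 23/5.
E[X | box 2] = (10+9+1+2+6)/5 = 28/5.
By the law of total expectation,
E[X] = (1/2)·(23/5) + (1/2)·(28/5) = 51/10.

51/10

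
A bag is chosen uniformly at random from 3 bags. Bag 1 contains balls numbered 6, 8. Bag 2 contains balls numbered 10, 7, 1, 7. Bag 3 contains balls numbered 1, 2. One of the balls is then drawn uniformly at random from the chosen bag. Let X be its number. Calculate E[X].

59/12

E[X | bag 1] = (6+8)/2 = 7.
E[X | bag 2] = (10+7+1+7)/4 = 25/4.
E[X | bag 3] = (1+2)/2 = 3/2.
E[X] = (1/3)·(7) + (1/3)·(25/4) + (1/3)·(3/2) = 59/12.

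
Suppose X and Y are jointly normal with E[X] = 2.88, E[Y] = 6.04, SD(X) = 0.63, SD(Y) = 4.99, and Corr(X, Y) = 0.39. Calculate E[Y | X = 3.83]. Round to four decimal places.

For a bivariate normal, E[Y | X=x] = μ_Y + ρ·(σ_Y/σ_X)·(x − μ_X).
E[Y | X=3.83] = 6.04 + (0.39)·(4.99/0.63)·(3.83 − (2.88)) = 6.04 + (3.089)·(0.95) = 8.9746.

8.9746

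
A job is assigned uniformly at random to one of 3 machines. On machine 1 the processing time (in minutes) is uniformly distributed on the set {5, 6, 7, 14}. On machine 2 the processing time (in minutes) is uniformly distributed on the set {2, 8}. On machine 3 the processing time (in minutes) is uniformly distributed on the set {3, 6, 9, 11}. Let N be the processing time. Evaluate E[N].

E[N | machine 1] = (5+6+7+14)/4 = 8.
E[N | machine 2] = (2+8)/2 = 5.
E[N | machine 3] = (3+6+9+11)/4 = 29/4.
E[N] = (1/3)·(8) + (1/3)·(5) + (1/3)·(29/4) = 27/4.

27/4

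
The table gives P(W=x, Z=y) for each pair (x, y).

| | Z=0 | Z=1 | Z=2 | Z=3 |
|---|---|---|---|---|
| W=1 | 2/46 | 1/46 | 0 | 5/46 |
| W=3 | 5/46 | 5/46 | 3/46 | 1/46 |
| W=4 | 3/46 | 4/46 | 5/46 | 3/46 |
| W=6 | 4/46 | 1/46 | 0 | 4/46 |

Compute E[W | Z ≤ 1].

91/25

P(Z ≤ 1) = 25/46.
Σ W·P over the event = 1·(2/46) + 1·(1/46) + 3·(5/46) + 3·(5/46) + 4·(3/46) + 4·(4/46) + 6·(4/46) + 6·(1/46) = 91/46.
E[W | Z ≤ 1] = (91/46) / (25/46) = 91/25.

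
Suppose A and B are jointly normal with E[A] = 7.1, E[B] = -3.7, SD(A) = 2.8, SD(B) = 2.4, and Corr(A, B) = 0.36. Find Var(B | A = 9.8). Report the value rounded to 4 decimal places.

For a bivariate normal, Var(B | A=x) = σ_B²(1 − ρ²).
Var(B | A=9.8) = (2.4)²·(1 − (0.36)²) = 5.76·0.8704 = 5.0135.

5.0135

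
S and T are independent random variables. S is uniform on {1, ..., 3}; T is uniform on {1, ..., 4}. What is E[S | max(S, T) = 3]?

Outcomes with max(S, T) = 3: (1,3), (2,3), (3,1), (3,2), (3,3), each with probability 1/12.
E[S | max(S, T) = 3] = (1 + 2 + 3 + 3 + 3) / 5 = 12/5.

12/5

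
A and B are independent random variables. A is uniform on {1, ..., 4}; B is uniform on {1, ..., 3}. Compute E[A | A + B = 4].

2

P(A + B = 4) = 1/4.
Summing A·P(x,y) over outcomes with A + B = 4 gives 1/2.
E[A | A + B = 4] = (1/2) / (1/4) = 2.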